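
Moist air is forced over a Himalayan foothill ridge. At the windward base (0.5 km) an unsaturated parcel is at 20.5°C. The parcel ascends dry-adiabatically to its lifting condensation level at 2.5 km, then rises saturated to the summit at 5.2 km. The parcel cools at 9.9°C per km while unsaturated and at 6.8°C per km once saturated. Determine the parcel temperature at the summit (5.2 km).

-17.66°C

500 → 2500 m (dry, 9.9°C/km): ΔT = -9.9 × 2 = -19.8°C → T = 0.7°C
2500 → 5200 m (saturated, 6.8°C/km): ΔT = -6.8 × 2.7 = -18.36°C → T = -17.66°C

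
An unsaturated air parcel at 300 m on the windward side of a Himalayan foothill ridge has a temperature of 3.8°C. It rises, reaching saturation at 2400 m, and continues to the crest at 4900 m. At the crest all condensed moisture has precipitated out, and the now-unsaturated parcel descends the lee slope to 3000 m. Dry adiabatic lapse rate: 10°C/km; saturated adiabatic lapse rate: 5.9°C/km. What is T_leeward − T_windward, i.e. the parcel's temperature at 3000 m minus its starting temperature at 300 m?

From 300 m to 2400 m (dry): cools by 10 × 2.1 = 21°C, giving -17.2°C.
From 2400 m to 4900 m (saturated): cools by 5.9 × 2.5 = 14.75°C, giving -31.95°C.
From 4900 m to 3000 m (dry descent): warms by 10 × 1.9 = 19°C, giving -12.95°C.
Net change vs windward start: -12.95 − 3.8 = -16.75°C

-16.75°C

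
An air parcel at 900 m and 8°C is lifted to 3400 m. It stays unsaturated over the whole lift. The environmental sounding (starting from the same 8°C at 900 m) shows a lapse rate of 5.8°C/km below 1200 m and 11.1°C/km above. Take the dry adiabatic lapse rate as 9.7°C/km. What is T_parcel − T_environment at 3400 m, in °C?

+1.91°C (parcel warmer than environment)

Parcel:
  900–3400 m, dry: Δz = 2.5 km ⇒ ΔT = -24.25°C; T = -16.25°C
Environment:
  900–1200 m, environment, lower layer: Δz = 0.3 km ⇒ ΔT = -1.74°C; T = 6.26°C
  1200–3400 m, environment, upper layer: Δz = 2.2 km ⇒ ΔT = -24.42°C; T = -18.16°C
T_parcel − T_env = -16.25 − (-18.16) = +1.91°C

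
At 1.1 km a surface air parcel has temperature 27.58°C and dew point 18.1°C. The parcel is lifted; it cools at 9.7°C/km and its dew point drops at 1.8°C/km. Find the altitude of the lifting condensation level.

T and T_d converge at 9.7 − 1.8 = 7.9°C per km
Height above start = (27.58 − 18.1) / 7.9 = 1.2 km
LCL altitude = 1100 m + 1200 m = 2300 m

2.3 km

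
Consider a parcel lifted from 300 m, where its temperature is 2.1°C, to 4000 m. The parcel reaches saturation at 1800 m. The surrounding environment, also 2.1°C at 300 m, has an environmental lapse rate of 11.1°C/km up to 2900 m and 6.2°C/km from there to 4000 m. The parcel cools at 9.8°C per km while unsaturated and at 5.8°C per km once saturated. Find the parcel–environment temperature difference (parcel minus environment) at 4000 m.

+8.22°C (parcel warmer than environment)

Parcel:
  Dry to 1800 m: -9.8 × 1.5 km = -14.7°C, so T = -12.6°C.
  Saturated to 4000 m: -5.8 × 2.2 km = -12.76°C, so T = -25.36°C.
Environment:
  Environment, lower layer to 2900 m: -11.1 × 2.6 km = -28.86°C, so T = -26.76°C.
  Environment, upper layer to 4000 m: -6.2 × 1.1 km = -6.82°C, so T = -33.58°C.
T_parcel − T_env = -25.36 − (-33.58) = +8.22°C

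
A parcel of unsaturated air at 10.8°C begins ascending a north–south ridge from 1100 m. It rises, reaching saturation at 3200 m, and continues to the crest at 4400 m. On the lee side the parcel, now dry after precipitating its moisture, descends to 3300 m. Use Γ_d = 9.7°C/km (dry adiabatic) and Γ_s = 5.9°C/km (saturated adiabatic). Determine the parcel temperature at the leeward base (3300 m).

-5.98°C

1100–3200 m, dry: Δz = 2.1 km ⇒ ΔT = -20.37°C; T = -9.57°C
3200–4400 m, saturated: Δz = 1.2 km ⇒ ΔT = -7.08°C; T = -16.65°C
4400–3300 m, dry descent: Δz = 1.1 km ⇒ ΔT = +10.67°C; T = -5.98°C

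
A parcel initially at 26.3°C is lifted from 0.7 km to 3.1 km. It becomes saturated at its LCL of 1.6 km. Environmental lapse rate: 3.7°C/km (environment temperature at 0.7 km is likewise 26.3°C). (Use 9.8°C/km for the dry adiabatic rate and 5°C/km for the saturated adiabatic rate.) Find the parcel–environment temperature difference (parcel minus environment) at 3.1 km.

Parcel:
  700 → 1600 m (dry, 9.8°C/km): ΔT = -9.8 × 0.9 = -8.82°C → T = 17.48°C
  1600 → 3100 m (saturated, 5°C/km): ΔT = -5 × 1.5 = -7.5°C → T = 9.98°C
Environment:
  700 → 3100 m (environment, 3.7°C/km): ΔT = -3.7 × 2.4 = -8.88°C → T = 17.42°C
T_parcel − T_env = 9.98 − 17.42 = -7.44°C

-7.44°C (parcel cooler than environment)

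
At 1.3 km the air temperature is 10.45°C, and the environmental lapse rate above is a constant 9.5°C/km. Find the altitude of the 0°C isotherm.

2.4 km

Height above start = (10.45 − 0) / 9.5 = 1.1 km
Altitude = 1300 m + 1100 m = 2400 m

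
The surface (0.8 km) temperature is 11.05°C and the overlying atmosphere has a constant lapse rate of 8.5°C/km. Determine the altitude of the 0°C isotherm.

2.1 km

Height above start = (11.05 − 0) / 8.5 = 1.3 km
Altitude = 800 m + 1300 m = 2100 m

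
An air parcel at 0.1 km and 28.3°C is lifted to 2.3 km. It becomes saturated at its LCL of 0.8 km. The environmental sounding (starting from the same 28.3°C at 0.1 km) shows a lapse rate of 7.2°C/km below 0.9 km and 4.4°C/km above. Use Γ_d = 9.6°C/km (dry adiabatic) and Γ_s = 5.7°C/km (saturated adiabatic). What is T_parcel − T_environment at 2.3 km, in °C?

-3.35°C (parcel cooler than environment)

Parcel:
  From 100 m to 800 m (dry): cools by 9.6 × 0.7 = 6.72°C, giving 21.58°C.
  From 800 m to 2300 m (saturated): cools by 5.7 × 1.5 = 8.55°C, giving 13.03°C.
Environment:
  From 100 m to 900 m (environment, lower layer): cools by 7.2 × 0.8 = 5.76°C, giving 22.54°C.
  From 900 m to 2300 m (environment, upper layer): cools by 4.4 × 1.4 = 6.16°C, giving 16.38°C.
T_parcel − T_env = 13.03 − 16.38 = -3.35°C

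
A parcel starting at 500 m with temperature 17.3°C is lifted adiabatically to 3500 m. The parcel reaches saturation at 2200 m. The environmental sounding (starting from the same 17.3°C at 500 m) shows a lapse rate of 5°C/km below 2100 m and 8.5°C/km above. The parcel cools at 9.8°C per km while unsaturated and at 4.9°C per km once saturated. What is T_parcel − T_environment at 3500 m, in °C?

-3.13°C (parcel cooler than environment)

Parcel:
  500 → 2200 m (dry, 9.8°C/km): ΔT = -9.8 × 1.7 = -16.66°C → T = 0.64°C
  2200 → 3500 m (saturated, 4.9°C/km): ΔT = -4.9 × 1.3 = -6.37°C → T = -5.73°C
Environment:
  500 → 2100 m (environment, lower layer, 5°C/km): ΔT = -5 × 1.6 = -8°C → T = 9.3°C
  2100 → 3500 m (environment, upper layer, 8.5°C/km): ΔT = -8.5 × 1.4 = -11.9°C → T = -2.6°C
T_parcel − T_env = -5.73 − (-2.6) = -3.13°C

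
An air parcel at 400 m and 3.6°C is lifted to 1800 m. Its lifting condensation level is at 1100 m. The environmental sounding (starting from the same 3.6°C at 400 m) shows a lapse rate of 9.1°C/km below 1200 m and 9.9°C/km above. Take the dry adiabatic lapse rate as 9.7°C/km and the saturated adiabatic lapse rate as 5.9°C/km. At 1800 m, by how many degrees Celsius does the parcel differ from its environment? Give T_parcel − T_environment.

+2.3°C (parcel warmer than environment)

Parcel:
  400–1100 m, dry: Δz = 0.7 km ⇒ ΔT = -6.79°C; T = -3.19°C
  1100–1800 m, saturated: Δz = 0.7 km ⇒ ΔT = -4.13°C; T = -7.32°C
Environment:
  400–1200 m, environment, lower layer: Δz = 0.8 km ⇒ ΔT = -7.28°C; T = -3.68°C
  1200–1800 m, environment, upper layer: Δz = 0.6 km ⇒ ΔT = -5.94°C; T = -9.62°C
T_parcel − T_env = -7.32 − (-9.62) = +2.3°C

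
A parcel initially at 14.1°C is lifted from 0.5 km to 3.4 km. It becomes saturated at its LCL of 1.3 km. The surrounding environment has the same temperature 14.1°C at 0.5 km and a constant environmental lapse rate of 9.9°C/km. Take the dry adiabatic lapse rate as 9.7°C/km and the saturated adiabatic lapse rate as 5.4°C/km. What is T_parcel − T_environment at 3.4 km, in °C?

Parcel:
  From 500 m to 1300 m (dry): cools by 9.7 × 0.8 = 7.76°C, giving 6.34°C.
  From 1300 m to 3400 m (saturated): cools by 5.4 × 2.1 = 11.34°C, giving -5°C.
Environment:
  From 500 m to 3400 m (environment): cools by 9.9 × 2.9 = 28.71°C, giving -14.61°C.
T_parcel − T_env = -5 − (-14.61) = +9.61°C

+9.61°C (parcel warmer than environment)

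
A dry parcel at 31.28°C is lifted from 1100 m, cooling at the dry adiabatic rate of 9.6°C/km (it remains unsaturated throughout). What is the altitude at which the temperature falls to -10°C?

5400 m

Height above start = (31.28 − (-10)) / 9.6 = 4.3 km
Altitude = 1100 m + 4300 m = 5400 m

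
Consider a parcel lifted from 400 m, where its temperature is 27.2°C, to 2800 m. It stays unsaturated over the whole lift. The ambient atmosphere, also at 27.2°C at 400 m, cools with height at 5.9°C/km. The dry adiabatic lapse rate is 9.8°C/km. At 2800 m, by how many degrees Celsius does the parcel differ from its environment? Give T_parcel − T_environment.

-9.36°C (parcel cooler than environment)

Parcel:
  400–2800 m, dry: Δz = 2.4 km ⇒ ΔT = -23.52°C; T = 3.68°C
Environment:
  400–2800 m, environment: Δz = 2.4 km ⇒ ΔT = -14.16°C; T = 13.04°C
T_parcel − T_env = 3.68 − 13.04 = -9.36°C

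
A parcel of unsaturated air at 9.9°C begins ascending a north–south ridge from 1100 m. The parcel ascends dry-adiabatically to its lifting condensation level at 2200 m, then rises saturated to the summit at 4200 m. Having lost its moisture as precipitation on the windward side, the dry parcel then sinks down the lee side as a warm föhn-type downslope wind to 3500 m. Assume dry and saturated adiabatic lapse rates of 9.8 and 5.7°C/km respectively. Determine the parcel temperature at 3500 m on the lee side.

Dry to 2200 m: -9.8 × 1.1 km = -10.78°C, so T = -0.88°C.
Saturated to 4200 m: -5.7 × 2 km = -11.4°C, so T = -12.28°C.
Dry descent to 3500 m: +9.8 × 0.7 km = +6.86°C, so T = -5.42°C.

-5.42°C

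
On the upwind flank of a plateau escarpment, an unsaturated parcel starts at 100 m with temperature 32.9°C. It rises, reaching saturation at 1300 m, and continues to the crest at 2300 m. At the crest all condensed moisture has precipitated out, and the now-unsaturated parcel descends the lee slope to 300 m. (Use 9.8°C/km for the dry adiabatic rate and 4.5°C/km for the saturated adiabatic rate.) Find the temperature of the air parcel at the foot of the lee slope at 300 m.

Dry to 1300 m: -9.8 × 1.2 km = -11.76°C, so T = 21.14°C.
Saturated to 2300 m: -4.5 × 1 km = -4.5°C, so T = 16.64°C.
Dry descent to 300 m: +9.8 × 2 km = +19.6°C, so T = 36.24°C.

36.24°C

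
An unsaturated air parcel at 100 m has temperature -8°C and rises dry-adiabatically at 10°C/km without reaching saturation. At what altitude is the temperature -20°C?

Height above start = (-8 − (-20)) / 10 = 1.2 km
Altitude = 100 m + 1200 m = 1300 m

1300 m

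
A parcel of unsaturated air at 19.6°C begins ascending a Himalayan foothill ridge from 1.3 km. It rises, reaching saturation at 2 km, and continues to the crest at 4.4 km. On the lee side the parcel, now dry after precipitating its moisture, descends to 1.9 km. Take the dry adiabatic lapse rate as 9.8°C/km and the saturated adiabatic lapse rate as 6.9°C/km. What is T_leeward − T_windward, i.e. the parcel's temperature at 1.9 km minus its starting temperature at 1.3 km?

+1.08°C

1300 → 2000 m (dry, 9.8°C/km): ΔT = -9.8 × 0.7 = -6.86°C → T = 12.74°C
2000 → 4400 m (saturated, 6.9°C/km): ΔT = -6.9 × 2.4 = -16.56°C → T = -3.82°C
4400 → 1900 m (dry descent, 9.8°C/km): ΔT = +9.8 × 2.5 = +24.5°C → T = 20.68°C
Net change vs windward start: 20.68 − 19.6 = +1.08°C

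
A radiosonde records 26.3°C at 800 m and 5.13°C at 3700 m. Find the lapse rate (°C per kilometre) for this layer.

7.3°C/km

Γ = −ΔT/Δz = (26.3 − 5.13) / (3700 − 800) m
  = 21.17°C / 2.9 km = 7.3°C/km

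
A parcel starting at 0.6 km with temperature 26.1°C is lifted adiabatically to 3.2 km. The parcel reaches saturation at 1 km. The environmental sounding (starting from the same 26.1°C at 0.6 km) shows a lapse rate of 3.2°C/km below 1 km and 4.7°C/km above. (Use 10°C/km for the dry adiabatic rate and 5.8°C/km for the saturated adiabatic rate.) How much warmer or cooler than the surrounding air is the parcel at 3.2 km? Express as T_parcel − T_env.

Parcel:
  Dry to 1000 m: -10 × 0.4 km = -4°C, so T = 22.1°C.
  Saturated to 3200 m: -5.8 × 2.2 km = -12.76°C, so T = 9.34°C.
Environment:
  Environment, lower layer to 1000 m: -3.2 × 0.4 km = -1.28°C, so T = 24.82°C.
  Environment, upper layer to 3200 m: -4.7 × 2.2 km = -10.34°C, so T = 14.48°C.
T_parcel − T_env = 9.34 − 14.48 = -5.14°C

-5.14°C (parcel cooler than environment)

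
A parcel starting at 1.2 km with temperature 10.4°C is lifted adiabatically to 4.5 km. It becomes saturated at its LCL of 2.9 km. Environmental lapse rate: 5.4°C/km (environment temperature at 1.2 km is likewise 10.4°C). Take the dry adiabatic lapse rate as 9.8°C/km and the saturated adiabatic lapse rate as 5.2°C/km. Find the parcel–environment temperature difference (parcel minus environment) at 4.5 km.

-7.16°C (parcel cooler than environment)

Parcel:
  1200 → 2900 m (dry, 9.8°C/km): ΔT = -9.8 × 1.7 = -16.66°C → T = -6.26°C
  2900 → 4500 m (saturated, 5.2°C/km): ΔT = -5.2 × 1.6 = -8.32°C → T = -14.58°C
Environment:
  1200 → 4500 m (environment, 5.4°C/km): ΔT = -5.4 × 3.3 = -17.82°C → T = -7.42°C
T_parcel − T_env = -14.58 − (-7.42) = -7.16°C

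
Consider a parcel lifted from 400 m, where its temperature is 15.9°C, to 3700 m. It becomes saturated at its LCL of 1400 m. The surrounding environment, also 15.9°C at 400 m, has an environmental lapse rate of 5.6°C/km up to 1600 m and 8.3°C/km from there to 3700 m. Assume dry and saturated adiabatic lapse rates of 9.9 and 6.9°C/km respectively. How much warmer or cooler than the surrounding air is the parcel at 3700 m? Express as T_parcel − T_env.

-1.62°C (parcel cooler than environment)

Parcel:
  Dry to 1400 m: -9.9 × 1 km = -9.9°C, so T = 6°C.
  Saturated to 3700 m: -6.9 × 2.3 km = -15.87°C, so T = -9.87°C.
Environment:
  Environment, lower layer to 1600 m: -5.6 × 1.2 km = -6.72°C, so T = 9.18°C.
  Environment, upper layer to 3700 m: -8.3 × 2.1 km = -17.43°C, so T = -8.25°C.
T_parcel − T_env = -9.87 − (-8.25) = -1.62°C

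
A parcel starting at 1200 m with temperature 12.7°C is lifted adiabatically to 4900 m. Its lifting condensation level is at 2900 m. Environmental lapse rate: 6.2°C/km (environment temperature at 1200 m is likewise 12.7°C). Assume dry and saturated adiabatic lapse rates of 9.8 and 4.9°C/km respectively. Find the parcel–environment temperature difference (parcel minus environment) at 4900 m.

Parcel:
  1200–2900 m, dry: Δz = 1.7 km ⇒ ΔT = -16.66°C; T = -3.96°C
  2900–4900 m, saturated: Δz = 2 km ⇒ ΔT = -9.8°C; T = -13.76°C
Environment:
  1200–4900 m, environment: Δz = 3.7 km ⇒ ΔT = -22.94°C; T = -10.24°C
T_parcel − T_env = -13.76 − (-10.24) = -3.52°C

-3.52°C (parcel cooler than environment)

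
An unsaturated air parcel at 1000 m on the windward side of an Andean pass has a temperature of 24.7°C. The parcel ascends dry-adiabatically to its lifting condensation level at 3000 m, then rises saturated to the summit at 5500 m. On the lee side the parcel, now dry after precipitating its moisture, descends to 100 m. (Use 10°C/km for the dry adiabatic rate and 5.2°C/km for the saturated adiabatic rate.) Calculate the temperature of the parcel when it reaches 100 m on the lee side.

45.7°C

1000–3000 m, dry: Δz = 2 km ⇒ ΔT = -20°C; T = 4.7°C
3000–5500 m, saturated: Δz = 2.5 km ⇒ ΔT = -13°C; T = -8.3°C
5500–100 m, dry descent: Δz = 5.4 km ⇒ ΔT = +54°C; T = 45.7°C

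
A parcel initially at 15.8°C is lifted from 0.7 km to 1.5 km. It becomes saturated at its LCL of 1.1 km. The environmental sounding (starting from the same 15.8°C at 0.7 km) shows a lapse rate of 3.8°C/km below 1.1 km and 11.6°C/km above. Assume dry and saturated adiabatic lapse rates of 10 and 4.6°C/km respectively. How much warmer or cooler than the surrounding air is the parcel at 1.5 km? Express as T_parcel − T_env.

Parcel:
  Dry to 1100 m: -10 × 0.4 km = -4°C, so T = 11.8°C.
  Saturated to 1500 m: -4.6 × 0.4 km = -1.84°C, so T = 9.96°C.
Environment:
  Environment, lower layer to 1100 m: -3.8 × 0.4 km = -1.52°C, so T = 14.28°C.
  Environment, upper layer to 1500 m: -11.6 × 0.4 km = -4.64°C, so T = 9.64°C.
T_parcel − T_env = 9.96 − 9.64 = +0.32°C

+0.32°C (parcel warmer than environment)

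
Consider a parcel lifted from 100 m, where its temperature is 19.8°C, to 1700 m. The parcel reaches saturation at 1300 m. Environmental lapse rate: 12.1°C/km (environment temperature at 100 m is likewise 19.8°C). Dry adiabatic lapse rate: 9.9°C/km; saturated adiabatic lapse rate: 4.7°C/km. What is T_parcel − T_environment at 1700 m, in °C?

Parcel:
  From 100 m to 1300 m (dry): cools by 9.9 × 1.2 = 11.88°C, giving 7.92°C.
  From 1300 m to 1700 m (saturated): cools by 4.7 × 0.4 = 1.88°C, giving 6.04°C.
Environment:
  From 100 m to 1700 m (environment): cools by 12.1 × 1.6 = 19.36°C, giving 0.44°C.
T_parcel − T_env = 6.04 − 0.44 = +5.6°C

+5.6°C (parcel warmer than environment)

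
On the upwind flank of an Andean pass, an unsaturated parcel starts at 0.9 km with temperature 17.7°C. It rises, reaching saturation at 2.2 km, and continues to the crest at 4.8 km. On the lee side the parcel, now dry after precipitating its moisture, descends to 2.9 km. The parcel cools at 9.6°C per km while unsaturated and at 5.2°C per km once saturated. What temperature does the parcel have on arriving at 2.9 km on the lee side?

900–2200 m, dry: Δz = 1.3 km ⇒ ΔT = -12.48°C; T = 5.22°C
2200–4800 m, saturated: Δz = 2.6 km ⇒ ΔT = -13.52°C; T = -8.3°C
4800–2900 m, dry descent: Δz = 1.9 km ⇒ ΔT = +18.24°C; T = 9.94°C

9.94°C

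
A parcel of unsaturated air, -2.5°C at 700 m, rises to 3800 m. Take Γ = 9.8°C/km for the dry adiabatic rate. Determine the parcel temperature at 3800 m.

From 700 m to 3800 m (dry adiabatic): cools by 9.8 × 3.1 = 30.38°C, giving -32.88°C.

-32.88°C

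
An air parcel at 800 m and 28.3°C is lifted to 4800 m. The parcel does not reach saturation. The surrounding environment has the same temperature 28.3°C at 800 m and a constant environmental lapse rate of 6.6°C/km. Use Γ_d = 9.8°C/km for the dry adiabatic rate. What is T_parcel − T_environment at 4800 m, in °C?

-12.8°C (parcel cooler than environment)

Parcel:
  Dry to 4800 m: -9.8 × 4 km = -39.2°C, so T = -10.9°C.
Environment:
  Environment to 4800 m: -6.6 × 4 km = -26.4°C, so T = 1.9°C.
T_parcel − T_env = -10.9 − 1.9 = -12.8°C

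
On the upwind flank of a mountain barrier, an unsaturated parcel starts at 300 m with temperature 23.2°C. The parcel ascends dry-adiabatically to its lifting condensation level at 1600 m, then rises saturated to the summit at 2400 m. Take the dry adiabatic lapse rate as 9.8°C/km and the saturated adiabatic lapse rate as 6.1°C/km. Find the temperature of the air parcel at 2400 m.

300 → 1600 m (dry, 9.8°C/km): ΔT = -9.8 × 1.3 = -12.74°C → T = 10.46°C
1600 → 2400 m (saturated, 6.1°C/km): ΔT = -6.1 × 0.8 = -4.88°C → T = 5.58°C

5.58°C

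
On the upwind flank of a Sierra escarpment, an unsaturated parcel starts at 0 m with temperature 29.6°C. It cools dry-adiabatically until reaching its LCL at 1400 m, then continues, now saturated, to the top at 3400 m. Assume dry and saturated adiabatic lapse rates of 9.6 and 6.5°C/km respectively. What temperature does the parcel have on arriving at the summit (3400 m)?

0 → 1400 m (dry, 9.6°C/km): ΔT = -9.6 × 1.4 = -13.44°C → T = 16.16°C
1400 → 3400 m (saturated, 6.5°C/km): ΔT = -6.5 × 2 = -13°C → T = 3.16°C

3.16°C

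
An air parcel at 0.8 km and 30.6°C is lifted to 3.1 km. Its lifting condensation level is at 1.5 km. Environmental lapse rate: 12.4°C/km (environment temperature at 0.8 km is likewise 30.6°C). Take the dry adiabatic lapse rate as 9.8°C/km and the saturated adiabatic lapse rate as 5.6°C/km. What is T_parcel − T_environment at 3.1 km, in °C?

Parcel:
  From 800 m to 1500 m (dry): cools by 9.8 × 0.7 = 6.86°C, giving 23.74°C.
  From 1500 m to 3100 m (saturated): cools by 5.6 × 1.6 = 8.96°C, giving 14.78°C.
Environment:
  From 800 m to 3100 m (environment): cools by 12.4 × 2.3 = 28.52°C, giving 2.08°C.
T_parcel − T_env = 14.78 − 2.08 = +12.7°C

+12.7°C (parcel warmer than environment)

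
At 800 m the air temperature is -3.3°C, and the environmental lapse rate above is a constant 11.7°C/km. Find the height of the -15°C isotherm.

1800 m

Height above start = (-3.3 − (-15)) / 11.7 = 1 km
Altitude = 800 m + 1000 m = 1800 m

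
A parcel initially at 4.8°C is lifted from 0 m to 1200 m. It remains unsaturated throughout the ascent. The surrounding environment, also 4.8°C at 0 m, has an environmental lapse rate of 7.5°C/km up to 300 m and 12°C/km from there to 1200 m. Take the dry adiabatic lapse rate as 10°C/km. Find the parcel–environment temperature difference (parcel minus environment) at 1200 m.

Parcel:
  From 0 m to 1200 m (dry): cools by 10 × 1.2 = 12°C, giving -7.2°C.
Environment:
  From 0 m to 300 m (environment, lower layer): cools by 7.5 × 0.3 = 2.25°C, giving 2.55°C.
  From 300 m to 1200 m (environment, upper layer): cools by 12 × 0.9 = 10.8°C, giving -8.25°C.
T_parcel − T_env = -7.2 − (-8.25) = +1.05°C

+1.05°C (parcel warmer than environment)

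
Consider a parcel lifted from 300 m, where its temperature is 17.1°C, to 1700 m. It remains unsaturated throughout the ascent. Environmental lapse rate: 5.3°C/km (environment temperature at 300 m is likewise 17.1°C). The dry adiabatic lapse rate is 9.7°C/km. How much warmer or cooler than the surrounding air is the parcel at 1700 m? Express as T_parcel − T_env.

-6.16°C (parcel cooler than environment)

Parcel:
  300 → 1700 m (dry, 9.7°C/km): ΔT = -9.7 × 1.4 = -13.58°C → T = 3.52°C
Environment:
  300 → 1700 m (environment, 5.3°C/km): ΔT = -5.3 × 1.4 = -7.42°C → T = 9.68°C
T_parcel − T_env = 3.52 − 9.68 = -6.16°C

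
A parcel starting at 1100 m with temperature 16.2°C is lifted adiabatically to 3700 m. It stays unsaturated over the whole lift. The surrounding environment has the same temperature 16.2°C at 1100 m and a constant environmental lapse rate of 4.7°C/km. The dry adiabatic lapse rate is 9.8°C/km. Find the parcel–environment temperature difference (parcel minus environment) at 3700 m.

-13.26°C (parcel cooler than environment)

Parcel:
  From 1100 m to 3700 m (dry): cools by 9.8 × 2.6 = 25.48°C, giving -9.28°C.
Environment:
  From 1100 m to 3700 m (environment): cools by 4.7 × 2.6 = 12.22°C, giving 3.98°C.
T_parcel − T_env = -9.28 − 3.98 = -13.26°C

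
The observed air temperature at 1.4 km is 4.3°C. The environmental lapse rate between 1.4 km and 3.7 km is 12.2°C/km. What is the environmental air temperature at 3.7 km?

-23.76°C

1400 → 3700 m (environmental, 12.2°C/km): ΔT = -12.2 × 2.3 = -28.06°C → T = -23.76°C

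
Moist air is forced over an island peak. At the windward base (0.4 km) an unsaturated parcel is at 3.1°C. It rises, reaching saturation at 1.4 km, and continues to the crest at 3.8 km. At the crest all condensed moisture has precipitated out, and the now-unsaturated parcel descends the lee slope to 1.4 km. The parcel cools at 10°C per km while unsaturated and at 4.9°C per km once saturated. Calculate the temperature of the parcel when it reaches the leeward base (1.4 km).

Dry to 1400 m: -10 × 1 km = -10°C, so T = -6.9°C.
Saturated to 3800 m: -4.9 × 2.4 km = -11.76°C, so T = -18.66°C.
Dry descent to 1400 m: +10 × 2.4 km = +24°C, so T = 5.34°C.

5.34°C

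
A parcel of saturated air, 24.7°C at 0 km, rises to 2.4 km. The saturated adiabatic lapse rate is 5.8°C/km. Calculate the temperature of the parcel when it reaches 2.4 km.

10.78°C

Saturated adiabatic to 2400 m: -5.8 × 2.4 km = -13.92°C, so T = 10.78°C.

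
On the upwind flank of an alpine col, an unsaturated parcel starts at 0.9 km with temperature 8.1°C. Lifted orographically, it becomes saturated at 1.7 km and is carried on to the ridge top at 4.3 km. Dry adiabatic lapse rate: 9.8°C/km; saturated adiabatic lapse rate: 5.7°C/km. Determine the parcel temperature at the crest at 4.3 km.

From 900 m to 1700 m (dry): cools by 9.8 × 0.8 = 7.84°C, giving 0.26°C.
From 1700 m to 4300 m (saturated): cools by 5.7 × 2.6 = 14.82°C, giving -14.56°C.

-14.56°C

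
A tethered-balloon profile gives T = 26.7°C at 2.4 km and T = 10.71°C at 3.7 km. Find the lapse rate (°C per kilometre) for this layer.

12.3°C/km

Γ = −ΔT/Δz = (26.7 − 10.71) / (3700 − 2400) m
  = 15.99°C / 1.3 km = 12.3°C/km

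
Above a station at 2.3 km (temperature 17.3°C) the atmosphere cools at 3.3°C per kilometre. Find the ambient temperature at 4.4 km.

2300–4400 m, environmental: Δz = 2.1 km ⇒ ΔT = -6.93°C; T = 10.37°C

10.37°C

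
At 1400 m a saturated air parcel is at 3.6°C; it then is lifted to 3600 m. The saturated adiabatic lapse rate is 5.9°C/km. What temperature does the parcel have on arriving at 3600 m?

Saturated adiabatic to 3600 m: -5.9 × 2.2 km = -12.98°C, so T = -9.38°C.

-9.38°C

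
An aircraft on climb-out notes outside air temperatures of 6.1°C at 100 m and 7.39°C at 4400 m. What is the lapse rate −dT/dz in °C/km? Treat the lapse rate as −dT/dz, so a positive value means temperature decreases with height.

Γ = −ΔT/Δz = (6.1 − 7.39) / (4400 − 100) m
  = -1.29°C / 4.3 km = -0.3°C/km

-0.3°C/km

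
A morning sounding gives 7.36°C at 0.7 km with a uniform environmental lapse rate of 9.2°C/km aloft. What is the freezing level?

Height above start = (7.36 − 0) / 9.2 = 0.8 km
Altitude = 700 m + 800 m = 1500 m

1.5 km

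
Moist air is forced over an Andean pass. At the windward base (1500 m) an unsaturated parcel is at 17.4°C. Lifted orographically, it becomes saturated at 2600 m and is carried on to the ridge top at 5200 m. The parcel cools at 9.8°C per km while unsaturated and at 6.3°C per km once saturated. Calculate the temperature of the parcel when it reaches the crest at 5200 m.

-9.76°C

Dry to 2600 m: -9.8 × 1.1 km = -10.78°C, so T = 6.62°C.
Saturated to 5200 m: -6.3 × 2.6 km = -16.38°C, so T = -9.76°C.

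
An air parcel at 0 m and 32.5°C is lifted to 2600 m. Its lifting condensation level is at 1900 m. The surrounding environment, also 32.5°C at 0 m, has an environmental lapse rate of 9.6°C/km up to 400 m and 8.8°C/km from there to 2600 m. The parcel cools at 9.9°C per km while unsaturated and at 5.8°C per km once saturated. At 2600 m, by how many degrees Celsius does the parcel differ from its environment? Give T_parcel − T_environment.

+0.33°C (parcel warmer than environment)

Parcel:
  0–1900 m, dry: Δz = 1.9 km ⇒ ΔT = -18.81°C; T = 13.69°C
  1900–2600 m, saturated: Δz = 0.7 km ⇒ ΔT = -4.06°C; T = 9.63°C
Environment:
  0–400 m, environment, lower layer: Δz = 0.4 km ⇒ ΔT = -3.84°C; T = 28.66°C
  400–2600 m, environment, upper layer: Δz = 2.2 km ⇒ ΔT = -19.36°C; T = 9.3°C
T_parcel − T_env = 9.63 − 9.3 = +0.33°C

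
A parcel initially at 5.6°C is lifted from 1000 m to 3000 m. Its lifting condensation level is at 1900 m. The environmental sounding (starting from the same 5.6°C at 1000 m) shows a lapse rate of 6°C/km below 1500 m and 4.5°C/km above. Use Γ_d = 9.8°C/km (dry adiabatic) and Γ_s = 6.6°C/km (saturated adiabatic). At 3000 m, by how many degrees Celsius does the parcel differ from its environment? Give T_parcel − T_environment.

Parcel:
  From 1000 m to 1900 m (dry): cools by 9.8 × 0.9 = 8.82°C, giving -3.22°C.
  From 1900 m to 3000 m (saturated): cools by 6.6 × 1.1 = 7.26°C, giving -10.48°C.
Environment:
  From 1000 m to 1500 m (environment, lower layer): cools by 6 × 0.5 = 3°C, giving 2.6°C.
  From 1500 m to 3000 m (environment, upper layer): cools by 4.5 × 1.5 = 6.75°C, giving -4.15°C.
T_parcel − T_env = -10.48 − (-4.15) = -6.33°C

-6.33°C (parcel cooler than environment)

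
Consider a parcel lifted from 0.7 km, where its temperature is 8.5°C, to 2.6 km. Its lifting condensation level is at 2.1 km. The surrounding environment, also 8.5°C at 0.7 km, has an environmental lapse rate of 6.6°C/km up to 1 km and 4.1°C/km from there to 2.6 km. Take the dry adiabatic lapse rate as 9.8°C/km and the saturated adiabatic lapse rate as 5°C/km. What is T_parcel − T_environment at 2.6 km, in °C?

-7.68°C (parcel cooler than environment)

Parcel:
  From 700 m to 2100 m (dry): cools by 9.8 × 1.4 = 13.72°C, giving -5.22°C.
  From 2100 m to 2600 m (saturated): cools by 5 × 0.5 = 2.5°C, giving -7.72°C.
Environment:
  From 700 m to 1000 m (environment, lower layer): cools by 6.6 × 0.3 = 1.98°C, giving 6.52°C.
  From 1000 m to 2600 m (environment, upper layer): cools by 4.1 × 1.6 = 6.56°C, giving -0.04°C.
T_parcel − T_env = -7.72 − (-0.04) = -7.68°C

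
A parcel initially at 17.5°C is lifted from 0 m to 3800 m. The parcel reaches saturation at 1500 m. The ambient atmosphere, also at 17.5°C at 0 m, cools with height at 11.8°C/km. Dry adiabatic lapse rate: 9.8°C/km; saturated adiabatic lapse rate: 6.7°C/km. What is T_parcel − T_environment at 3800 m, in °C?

Parcel:
  0–1500 m, dry: Δz = 1.5 km ⇒ ΔT = -14.7°C; T = 2.8°C
  1500–3800 m, saturated: Δz = 2.3 km ⇒ ΔT = -15.41°C; T = -12.61°C
Environment:
  0–3800 m, environment: Δz = 3.8 km ⇒ ΔT = -44.84°C; T = -27.34°C
T_parcel − T_env = -12.61 − (-27.34) = +14.73°C

+14.73°C (parcel warmer than environment)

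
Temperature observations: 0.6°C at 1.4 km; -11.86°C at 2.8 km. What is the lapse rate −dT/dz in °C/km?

Γ = −ΔT/Δz = (0.6 − (-11.86)) / (2800 − 1400) m
  = 12.46°C / 1.4 km = 8.9°C/km

8.9°C/km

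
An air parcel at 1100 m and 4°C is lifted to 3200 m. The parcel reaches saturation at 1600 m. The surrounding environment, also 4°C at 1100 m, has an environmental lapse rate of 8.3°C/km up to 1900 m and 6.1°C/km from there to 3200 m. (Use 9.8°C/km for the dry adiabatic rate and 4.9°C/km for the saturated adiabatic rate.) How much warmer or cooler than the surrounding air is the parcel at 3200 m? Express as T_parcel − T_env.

+1.83°C (parcel warmer than environment)

Parcel:
  1100 → 1600 m (dry, 9.8°C/km): ΔT = -9.8 × 0.5 = -4.9°C → T = -0.9°C
  1600 → 3200 m (saturated, 4.9°C/km): ΔT = -4.9 × 1.6 = -7.84°C → T = -8.74°C
Environment:
  1100 → 1900 m (environment, lower layer, 8.3°C/km): ΔT = -8.3 × 0.8 = -6.64°C → T = -2.64°C
  1900 → 3200 m (environment, upper layer, 6.1°C/km): ΔT = -6.1 × 1.3 = -7.93°C → T = -10.57°C
T_parcel − T_env = -8.74 − (-10.57) = +1.83°C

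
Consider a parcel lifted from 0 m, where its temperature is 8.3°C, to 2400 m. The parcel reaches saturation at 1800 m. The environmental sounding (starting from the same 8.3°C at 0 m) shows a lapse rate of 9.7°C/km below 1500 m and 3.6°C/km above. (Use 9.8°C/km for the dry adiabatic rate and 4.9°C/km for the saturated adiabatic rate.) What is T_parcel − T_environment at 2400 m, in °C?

Parcel:
  Dry to 1800 m: -9.8 × 1.8 km = -17.64°C, so T = -9.34°C.
  Saturated to 2400 m: -4.9 × 0.6 km = -2.94°C, so T = -12.28°C.
Environment:
  Environment, lower layer to 1500 m: -9.7 × 1.5 km = -14.55°C, so T = -6.25°C.
  Environment, upper layer to 2400 m: -3.6 × 0.9 km = -3.24°C, so T = -9.49°C.
T_parcel − T_env = -12.28 − (-9.49) = -2.79°C

-2.79°C (parcel cooler than environment)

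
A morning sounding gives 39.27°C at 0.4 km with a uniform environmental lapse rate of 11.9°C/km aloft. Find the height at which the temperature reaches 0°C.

3.7 km

Height above start = (39.27 − 0) / 11.9 = 3.3 km
Altitude = 400 m + 3300 m = 3700 m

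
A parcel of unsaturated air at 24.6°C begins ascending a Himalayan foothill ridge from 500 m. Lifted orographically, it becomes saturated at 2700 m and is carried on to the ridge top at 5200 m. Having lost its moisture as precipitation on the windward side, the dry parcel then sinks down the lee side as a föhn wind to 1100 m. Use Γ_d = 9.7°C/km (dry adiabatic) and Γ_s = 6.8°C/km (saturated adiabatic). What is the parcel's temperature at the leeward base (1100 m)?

26.03°C

Dry to 2700 m: -9.7 × 2.2 km = -21.34°C, so T = 3.26°C.
Saturated to 5200 m: -6.8 × 2.5 km = -17°C, so T = -13.74°C.
Dry descent to 1100 m: +9.7 × 4.1 km = +39.77°C, so T = 26.03°C.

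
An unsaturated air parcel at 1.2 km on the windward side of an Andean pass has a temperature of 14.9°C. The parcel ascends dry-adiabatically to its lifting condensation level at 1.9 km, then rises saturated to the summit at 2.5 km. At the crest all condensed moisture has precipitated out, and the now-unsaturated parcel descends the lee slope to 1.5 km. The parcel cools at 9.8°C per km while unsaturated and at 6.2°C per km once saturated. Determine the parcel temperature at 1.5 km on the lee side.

14.12°C

Dry to 1900 m: -9.8 × 0.7 km = -6.86°C, so T = 8.04°C.
Saturated to 2500 m: -6.2 × 0.6 km = -3.72°C, so T = 4.32°C.
Dry descent to 1500 m: +9.8 × 1 km = +9.8°C, so T = 14.12°C.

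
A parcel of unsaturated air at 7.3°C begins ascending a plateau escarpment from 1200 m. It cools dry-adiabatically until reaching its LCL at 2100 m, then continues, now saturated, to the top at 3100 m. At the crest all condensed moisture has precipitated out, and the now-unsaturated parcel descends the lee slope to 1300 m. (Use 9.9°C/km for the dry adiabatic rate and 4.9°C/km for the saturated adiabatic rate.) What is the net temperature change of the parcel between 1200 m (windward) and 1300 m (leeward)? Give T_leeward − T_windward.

+4.01°C

1200 → 2100 m (dry, 9.9°C/km): ΔT = -9.9 × 0.9 = -8.91°C → T = -1.61°C
2100 → 3100 m (saturated, 4.9°C/km): ΔT = -4.9 × 1 = -4.9°C → T = -6.51°C
3100 → 1300 m (dry descent, 9.9°C/km): ΔT = +9.9 × 1.8 = +17.82°C → T = 11.31°C
Net change vs windward start: 11.31 − 7.3 = +4.01°C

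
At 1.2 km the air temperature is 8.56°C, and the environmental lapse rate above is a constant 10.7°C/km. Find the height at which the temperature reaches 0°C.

2 km

Height above start = (8.56 − 0) / 10.7 = 0.8 km
Altitude = 1200 m + 800 m = 2000 m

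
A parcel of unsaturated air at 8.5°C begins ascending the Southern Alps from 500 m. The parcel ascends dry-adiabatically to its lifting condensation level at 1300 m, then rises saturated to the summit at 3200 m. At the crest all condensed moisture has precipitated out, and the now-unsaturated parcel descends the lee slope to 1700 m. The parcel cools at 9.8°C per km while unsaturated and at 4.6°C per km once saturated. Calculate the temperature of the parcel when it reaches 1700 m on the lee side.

6.62°C

500–1300 m, dry: Δz = 0.8 km ⇒ ΔT = -7.84°C; T = 0.66°C
1300–3200 m, saturated: Δz = 1.9 km ⇒ ΔT = -8.74°C; T = -8.08°C
3200–1700 m, dry descent: Δz = 1.5 km ⇒ ΔT = +14.7°C; T = 6.62°C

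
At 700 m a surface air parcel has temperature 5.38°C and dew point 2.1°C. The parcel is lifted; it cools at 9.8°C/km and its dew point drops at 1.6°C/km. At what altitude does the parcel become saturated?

T and T_d converge at 9.8 − 1.6 = 8.2°C per km
Height above start = (5.38 − 2.1) / 8.2 = 0.4 km
LCL altitude = 700 m + 400 m = 1100 m

1100 m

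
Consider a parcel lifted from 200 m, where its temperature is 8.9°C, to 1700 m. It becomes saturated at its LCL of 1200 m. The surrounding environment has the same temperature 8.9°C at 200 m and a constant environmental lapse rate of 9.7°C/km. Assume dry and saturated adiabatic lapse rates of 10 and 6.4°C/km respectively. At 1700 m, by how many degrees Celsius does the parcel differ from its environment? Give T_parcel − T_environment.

Parcel:
  From 200 m to 1200 m (dry): cools by 10 × 1 = 10°C, giving -1.1°C.
  From 1200 m to 1700 m (saturated): cools by 6.4 × 0.5 = 3.2°C, giving -4.3°C.
Environment:
  From 200 m to 1700 m (environment): cools by 9.7 × 1.5 = 14.55°C, giving -5.65°C.
T_parcel − T_env = -4.3 − (-5.65) = +1.35°C

+1.35°C (parcel warmer than environment)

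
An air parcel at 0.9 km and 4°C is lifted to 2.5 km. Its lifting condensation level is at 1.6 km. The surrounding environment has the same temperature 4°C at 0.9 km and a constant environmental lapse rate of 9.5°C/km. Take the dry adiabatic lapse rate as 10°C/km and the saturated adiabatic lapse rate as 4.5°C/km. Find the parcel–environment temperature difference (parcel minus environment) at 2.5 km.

Parcel:
  900–1600 m, dry: Δz = 0.7 km ⇒ ΔT = -7°C; T = -3°C
  1600–2500 m, saturated: Δz = 0.9 km ⇒ ΔT = -4.05°C; T = -7.05°C
Environment:
  900–2500 m, environment: Δz = 1.6 km ⇒ ΔT = -15.2°C; T = -11.2°C
T_parcel − T_env = -7.05 − (-11.2) = +4.15°C

+4.15°C (parcel warmer than environment)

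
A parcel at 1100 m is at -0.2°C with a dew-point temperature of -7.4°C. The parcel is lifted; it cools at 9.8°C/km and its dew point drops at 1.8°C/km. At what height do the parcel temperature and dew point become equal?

2000 m

T and T_d converge at 9.8 − 1.8 = 8°C per km
Height above start = (-0.2 − (-7.4)) / 8 = 0.9 km
LCL altitude = 1100 m + 900 m = 2000 m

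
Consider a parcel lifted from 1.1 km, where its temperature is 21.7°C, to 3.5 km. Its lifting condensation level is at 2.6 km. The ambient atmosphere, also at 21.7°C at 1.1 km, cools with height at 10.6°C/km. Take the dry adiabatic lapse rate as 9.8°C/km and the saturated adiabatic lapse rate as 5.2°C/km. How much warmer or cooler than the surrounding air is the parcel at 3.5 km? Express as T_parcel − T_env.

+6.06°C (parcel warmer than environment)

Parcel:
  From 1100 m to 2600 m (dry): cools by 9.8 × 1.5 = 14.7°C, giving 7°C.
  From 2600 m to 3500 m (saturated): cools by 5.2 × 0.9 = 4.68°C, giving 2.32°C.
Environment:
  From 1100 m to 3500 m (environment): cools by 10.6 × 2.4 = 25.44°C, giving -3.74°C.
T_parcel − T_env = 2.32 − (-3.74) = +6.06°C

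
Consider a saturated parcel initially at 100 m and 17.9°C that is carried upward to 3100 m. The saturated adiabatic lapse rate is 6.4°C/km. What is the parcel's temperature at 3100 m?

Saturated adiabatic to 3100 m: -6.4 × 3 km = -19.2°C, so T = -1.3°C.

-1.3°C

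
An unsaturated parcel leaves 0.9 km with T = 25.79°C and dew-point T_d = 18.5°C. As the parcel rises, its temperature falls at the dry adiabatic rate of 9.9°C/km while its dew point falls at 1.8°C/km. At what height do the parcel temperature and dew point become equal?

1.8 km

T and T_d converge at 9.9 − 1.8 = 8.1°C per km
Height above start = (25.79 − 18.5) / 8.1 = 0.9 km
LCL altitude = 900 m + 900 m = 1800 m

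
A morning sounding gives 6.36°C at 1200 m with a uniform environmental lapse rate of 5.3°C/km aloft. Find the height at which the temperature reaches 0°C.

2400 m

Height above start = (6.36 − 0) / 5.3 = 1.2 km
Altitude = 1200 m + 1200 m = 2400 m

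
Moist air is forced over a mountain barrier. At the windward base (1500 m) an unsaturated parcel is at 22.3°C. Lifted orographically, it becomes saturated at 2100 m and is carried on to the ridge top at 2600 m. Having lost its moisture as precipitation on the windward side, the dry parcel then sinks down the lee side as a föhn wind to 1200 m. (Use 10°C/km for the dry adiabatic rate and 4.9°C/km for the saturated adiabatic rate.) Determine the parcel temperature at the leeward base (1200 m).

27.85°C

1500 → 2100 m (dry, 10°C/km): ΔT = -10 × 0.6 = -6°C → T = 16.3°C
2100 → 2600 m (saturated, 4.9°C/km): ΔT = -4.9 × 0.5 = -2.45°C → T = 13.85°C
2600 → 1200 m (dry descent, 10°C/km): ΔT = +10 × 1.4 = +14°C → T = 27.85°C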